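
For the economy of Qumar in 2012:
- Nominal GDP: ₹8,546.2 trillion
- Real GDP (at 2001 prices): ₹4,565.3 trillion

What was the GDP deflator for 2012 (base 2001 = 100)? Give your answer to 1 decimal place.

GDP deflator = (Nominal / Real) × 100 = 8546.2 / 4565.3 × 100 = 187.20.

187.2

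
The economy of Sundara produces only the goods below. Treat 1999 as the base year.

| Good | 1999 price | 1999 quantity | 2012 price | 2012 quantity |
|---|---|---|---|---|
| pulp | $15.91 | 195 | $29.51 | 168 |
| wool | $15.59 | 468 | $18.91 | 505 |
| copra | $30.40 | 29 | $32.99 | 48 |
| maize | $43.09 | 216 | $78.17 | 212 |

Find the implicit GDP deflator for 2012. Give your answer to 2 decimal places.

Nominal GDP 2012 = 29.51·168 + 18.91·505 + 32.99·48 + 78.17·212 = 32662.79.
Real GDP 2012 (at 1999 prices) = 15.91·168 + 15.59·505 + 30.40·48 + 43.09·212 = 21140.11.
Deflator = Nominal/Real × 100 = 32662.79/21140.11 × 100 = 154.506.

154.51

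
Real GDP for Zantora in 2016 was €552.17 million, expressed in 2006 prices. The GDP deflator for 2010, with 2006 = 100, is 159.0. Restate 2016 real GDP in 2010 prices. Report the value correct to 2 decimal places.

€877.95 million

Real GDP in 2010 prices = Real GDP in 2006 prices × (P_2010/P_2006) = 552.17 × 1.590 = 877.95.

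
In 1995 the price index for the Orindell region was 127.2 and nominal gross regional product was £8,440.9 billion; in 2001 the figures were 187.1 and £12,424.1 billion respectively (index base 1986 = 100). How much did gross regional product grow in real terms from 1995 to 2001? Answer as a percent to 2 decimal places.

0.07%

Real gross regional product 1995 = 8440.9 / 1.272 = 6635.93.
Real gross regional product 2001 = 12424.1 / 1.871 = 6640.35.
Real growth = 6640.35 / 6635.93 − 1 = 0.0007.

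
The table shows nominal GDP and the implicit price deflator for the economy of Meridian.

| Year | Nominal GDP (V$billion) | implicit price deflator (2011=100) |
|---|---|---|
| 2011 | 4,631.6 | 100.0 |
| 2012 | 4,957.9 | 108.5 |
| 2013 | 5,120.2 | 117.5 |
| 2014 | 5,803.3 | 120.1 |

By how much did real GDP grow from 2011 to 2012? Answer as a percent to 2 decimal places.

Real GDP 2011 = 4631.6/1.000 = 4631.60.
Real GDP 2012 = 4957.9/1.085 = 4569.49.
Change = 4569.49/4631.60 − 1 = -0.0134.

-1.34%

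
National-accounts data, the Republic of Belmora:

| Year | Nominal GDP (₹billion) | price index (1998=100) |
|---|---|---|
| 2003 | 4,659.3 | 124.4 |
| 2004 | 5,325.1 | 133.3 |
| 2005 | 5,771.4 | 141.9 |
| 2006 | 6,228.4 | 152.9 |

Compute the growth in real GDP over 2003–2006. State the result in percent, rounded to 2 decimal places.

8.76%

Real GDP 2003 = 4659.3/1.244 = 3745.42.
Real GDP 2006 = 6228.4/1.529 = 4073.51.
Change = 4073.51/3745.42 − 1 = 0.0876.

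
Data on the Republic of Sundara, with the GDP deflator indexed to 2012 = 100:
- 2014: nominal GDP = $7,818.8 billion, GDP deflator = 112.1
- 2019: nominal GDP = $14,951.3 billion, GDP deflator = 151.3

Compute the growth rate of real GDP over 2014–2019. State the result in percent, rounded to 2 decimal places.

Real GDP 2014 = 7818.8 / 1.121 = 6974.84.
Real GDP 2019 = 14951.3 / 1.513 = 9881.89.
Real growth = 9881.89 / 6974.84 − 1 = 0.4168.

41.68%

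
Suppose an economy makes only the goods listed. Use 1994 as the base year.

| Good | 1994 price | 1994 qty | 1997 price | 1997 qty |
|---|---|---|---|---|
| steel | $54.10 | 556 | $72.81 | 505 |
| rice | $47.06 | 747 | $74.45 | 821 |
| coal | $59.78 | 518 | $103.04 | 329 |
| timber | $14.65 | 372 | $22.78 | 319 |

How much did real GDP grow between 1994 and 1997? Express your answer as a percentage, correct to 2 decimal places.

-11.17%

Real GDP 1994 = Nominal GDP 1994 = 54.10·556 + 47.06·747 + 59.78·518 + 14.65·372 = 101649.26.
Real GDP 1997 (at 1994 prices) = 54.10·505 + 47.06·821 + 59.78·329 + 14.65·319 = 90297.73.
Real growth = 90297.73/101649.26 − 1 = -0.1117.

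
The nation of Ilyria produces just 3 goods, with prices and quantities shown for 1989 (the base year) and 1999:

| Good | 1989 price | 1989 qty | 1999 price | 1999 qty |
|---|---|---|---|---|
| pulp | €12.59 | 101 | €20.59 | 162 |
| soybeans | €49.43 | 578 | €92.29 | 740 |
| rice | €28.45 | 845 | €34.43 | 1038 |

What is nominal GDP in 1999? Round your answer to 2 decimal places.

Nominal GDP 1999 = Σ (p_1999 × q_1999) = 20.59·162 + 92.29·740 + 34.43·1038 = 107368.52.

€107368.52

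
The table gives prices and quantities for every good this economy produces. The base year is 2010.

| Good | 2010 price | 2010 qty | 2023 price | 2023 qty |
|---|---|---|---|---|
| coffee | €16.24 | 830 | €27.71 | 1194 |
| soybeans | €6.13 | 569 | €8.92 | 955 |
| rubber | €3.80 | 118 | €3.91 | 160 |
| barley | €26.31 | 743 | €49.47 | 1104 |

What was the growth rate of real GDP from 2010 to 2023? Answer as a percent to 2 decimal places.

Real GDP 2010 = Nominal GDP 2010 = 16.24·830 + 6.13·569 + 3.80·118 + 26.31·743 = 36963.90.
Real GDP 2023 (at 2010 prices) = 16.24·1194 + 6.13·955 + 3.80·160 + 26.31·1104 = 54898.95.
Real growth = 54898.95/36963.90 − 1 = 0.4852.

48.52%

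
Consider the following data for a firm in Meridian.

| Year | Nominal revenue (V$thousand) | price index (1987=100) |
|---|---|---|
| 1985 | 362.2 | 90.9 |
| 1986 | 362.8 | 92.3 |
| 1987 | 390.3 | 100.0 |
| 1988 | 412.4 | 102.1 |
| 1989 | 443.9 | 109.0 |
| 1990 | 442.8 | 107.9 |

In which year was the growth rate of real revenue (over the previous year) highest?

1988

1986: real = 362.8/0.923 = 393.07; growth vs 1985 (398.46) = -1.35%.
1987: real = 390.3/1.000 = 390.30; growth vs 1986 (393.07) = -0.70%.
1988: real = 412.4/1.021 = 403.92; growth vs 1987 (390.30) = 3.49%.
1989: real = 443.9/1.090 = 407.25; growth vs 1988 (403.92) = 0.82%.
1990: real = 442.8/1.079 = 410.38; growth vs 1989 (407.25) = 0.77%.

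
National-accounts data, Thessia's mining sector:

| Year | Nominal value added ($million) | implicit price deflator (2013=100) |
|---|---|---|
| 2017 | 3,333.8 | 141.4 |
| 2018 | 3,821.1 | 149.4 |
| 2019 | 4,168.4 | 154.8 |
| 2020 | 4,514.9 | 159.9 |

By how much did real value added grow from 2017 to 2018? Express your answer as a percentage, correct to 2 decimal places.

8.48%

Real value added 2017 = 3333.8/1.414 = 2357.71.
Real value added 2018 = 3821.1/1.494 = 2557.63.
Change = 2557.63/2357.71 − 1 = 0.0848.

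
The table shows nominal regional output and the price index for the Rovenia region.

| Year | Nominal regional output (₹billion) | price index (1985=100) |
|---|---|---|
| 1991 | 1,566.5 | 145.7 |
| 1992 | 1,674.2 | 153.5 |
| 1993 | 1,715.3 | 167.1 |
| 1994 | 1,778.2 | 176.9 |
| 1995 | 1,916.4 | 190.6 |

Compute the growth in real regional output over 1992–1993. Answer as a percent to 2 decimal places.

-5.88%

Real regional output 1992 = 1674.2/1.535 = 1090.68.
Real regional output 1993 = 1715.3/1.671 = 1026.51.
Change = 1026.51/1090.68 − 1 = -0.0588.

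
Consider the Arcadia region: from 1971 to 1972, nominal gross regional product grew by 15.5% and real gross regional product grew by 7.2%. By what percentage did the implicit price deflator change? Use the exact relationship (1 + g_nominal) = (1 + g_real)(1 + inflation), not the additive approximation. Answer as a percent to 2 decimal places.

7.74%

(1 + g_nom) = (1 + g_real)(1 + π), so π = 1.1550 / 1.0720 − 1 = 0.07743.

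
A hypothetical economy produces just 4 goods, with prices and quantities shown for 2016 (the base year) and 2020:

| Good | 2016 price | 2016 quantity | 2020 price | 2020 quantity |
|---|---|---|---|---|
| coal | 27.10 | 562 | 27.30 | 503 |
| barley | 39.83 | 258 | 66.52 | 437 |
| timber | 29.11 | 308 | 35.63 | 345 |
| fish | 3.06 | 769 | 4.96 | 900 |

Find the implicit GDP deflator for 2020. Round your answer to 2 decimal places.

Nominal GDP 2020 = 27.30·503 + 66.52·437 + 35.63·345 + 4.96·900 = 59557.49.
Real GDP 2020 (at 2016 prices) = 27.10·503 + 39.83·437 + 29.11·345 + 3.06·900 = 43833.96.
Deflator = Nominal/Real × 100 = 59557.49/43833.96 × 100 = 135.871.

135.87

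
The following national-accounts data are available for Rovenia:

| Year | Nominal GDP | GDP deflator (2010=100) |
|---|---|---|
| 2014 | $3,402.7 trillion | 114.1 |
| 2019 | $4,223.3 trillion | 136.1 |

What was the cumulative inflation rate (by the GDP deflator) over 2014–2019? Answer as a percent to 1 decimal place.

Price-level change = 136.1 / 114.1 − 1 = 0.1928.

19.3%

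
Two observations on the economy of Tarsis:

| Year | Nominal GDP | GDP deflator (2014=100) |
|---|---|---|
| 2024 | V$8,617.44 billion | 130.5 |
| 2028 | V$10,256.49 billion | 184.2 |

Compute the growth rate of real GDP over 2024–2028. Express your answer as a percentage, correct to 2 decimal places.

Deflate each year: 2024 → 8617.44/1.305 = 6603.40; 2028 → 10256.49/1.842 = 5568.13.
So real GDP changed by 5568.13/6603.40 − 1 = -0.1568, i.e. -15.68%.

-15.68%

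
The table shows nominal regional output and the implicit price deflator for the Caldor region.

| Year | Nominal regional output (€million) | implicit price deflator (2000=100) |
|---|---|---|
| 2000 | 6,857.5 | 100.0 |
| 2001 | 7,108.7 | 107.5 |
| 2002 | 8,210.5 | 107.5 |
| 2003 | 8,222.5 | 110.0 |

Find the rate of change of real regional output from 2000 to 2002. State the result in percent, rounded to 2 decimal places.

11.38%

Real regional output 2000 = 6857.5/1.000 = 6857.50.
Real regional output 2002 = 8210.5/1.075 = 7637.67.
Change = 7637.67/6857.50 − 1 = 0.1138.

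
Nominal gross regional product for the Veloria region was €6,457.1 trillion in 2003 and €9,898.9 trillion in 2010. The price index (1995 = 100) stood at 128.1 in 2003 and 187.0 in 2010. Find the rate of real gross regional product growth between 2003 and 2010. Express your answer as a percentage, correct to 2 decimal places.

5.02%

Real gross regional product 2003 = 6457.1 / 1.281 = 5040.67.
Real gross regional product 2010 = 9898.9 / 1.870 = 5293.53.
Real growth = 5293.53 / 5040.67 − 1 = 0.0502.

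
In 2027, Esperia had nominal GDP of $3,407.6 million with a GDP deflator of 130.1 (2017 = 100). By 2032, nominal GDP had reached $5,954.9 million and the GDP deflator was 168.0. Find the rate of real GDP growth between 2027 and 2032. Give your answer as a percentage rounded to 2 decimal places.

35.33%

Deflate each year: 2027 → 3407.6/1.301 = 2619.22; 2032 → 5954.9/1.680 = 3544.58.
So real GDP changed by 3544.58/2619.22 − 1 = 0.3533, i.e. 35.33%.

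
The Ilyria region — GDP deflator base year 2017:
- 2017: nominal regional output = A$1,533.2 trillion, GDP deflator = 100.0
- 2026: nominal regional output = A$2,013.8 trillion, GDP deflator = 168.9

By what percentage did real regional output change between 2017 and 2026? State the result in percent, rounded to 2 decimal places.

Real regional output 2017 = 1533.2 / 1.000 = 1533.20.
Real regional output 2026 = 2013.8 / 1.689 = 1192.30.
Real growth = 1192.30 / 1533.20 − 1 = -0.2223.

-22.23%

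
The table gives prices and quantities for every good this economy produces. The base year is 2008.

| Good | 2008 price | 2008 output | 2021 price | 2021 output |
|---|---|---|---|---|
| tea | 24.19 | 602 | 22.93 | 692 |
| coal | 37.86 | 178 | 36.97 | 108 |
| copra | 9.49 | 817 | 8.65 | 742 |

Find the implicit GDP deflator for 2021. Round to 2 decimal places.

Nominal GDP 2021 = 22.93·692 + 36.97·108 + 8.65·742 = 26278.62.
Real GDP 2021 (at 2008 prices) = 24.19·692 + 37.86·108 + 9.49·742 = 27869.94.
Deflator = Nominal/Real × 100 = 26278.62/27869.94 × 100 = 94.290.

94.29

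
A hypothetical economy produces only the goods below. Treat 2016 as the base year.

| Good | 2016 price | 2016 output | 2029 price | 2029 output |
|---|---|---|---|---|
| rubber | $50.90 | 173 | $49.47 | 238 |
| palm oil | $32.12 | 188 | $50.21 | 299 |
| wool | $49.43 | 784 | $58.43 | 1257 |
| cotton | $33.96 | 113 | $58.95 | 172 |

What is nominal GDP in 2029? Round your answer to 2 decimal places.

Nominal GDP 2029 = Σ (p_2029 × q_2029) = 49.47·238 + 50.21·299 + 58.43·1257 + 58.95·172 = 110372.56.

$110372.56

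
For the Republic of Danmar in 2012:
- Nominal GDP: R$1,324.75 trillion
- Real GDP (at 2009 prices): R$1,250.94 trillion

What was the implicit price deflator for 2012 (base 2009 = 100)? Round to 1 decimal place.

105.9

implicit price deflator = (Nominal / Real) × 100 = 1324.75 / 1250.94 × 100 = 105.90.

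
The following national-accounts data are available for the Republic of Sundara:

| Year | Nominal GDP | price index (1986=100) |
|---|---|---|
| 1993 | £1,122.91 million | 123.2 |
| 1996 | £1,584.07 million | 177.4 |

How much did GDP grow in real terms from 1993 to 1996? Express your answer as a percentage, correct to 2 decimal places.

Real GDP 1993 = 1122.91 / 1.232 = 911.45.
Real GDP 1996 = 1584.07 / 1.774 = 892.94.
Real growth = 892.94 / 911.45 − 1 = -0.0203.

-2.03%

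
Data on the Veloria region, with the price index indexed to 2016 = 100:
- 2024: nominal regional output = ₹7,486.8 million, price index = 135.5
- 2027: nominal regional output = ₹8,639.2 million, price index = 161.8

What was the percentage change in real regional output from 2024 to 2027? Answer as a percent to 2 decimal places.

Deflate each year: 2024 → 7486.8/1.355 = 5525.31; 2027 → 8639.2/1.618 = 5339.43.
So real regional output changed by 5339.43/5525.31 − 1 = -0.0336, i.e. -3.36%.

-3.36%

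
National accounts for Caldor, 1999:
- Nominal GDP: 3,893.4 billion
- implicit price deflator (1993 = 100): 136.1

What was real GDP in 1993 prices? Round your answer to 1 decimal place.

Real GDP = Nominal / (implicit price deflator/100) = 3893.4 / 1.361 = 2860.69.

2,860.7 billion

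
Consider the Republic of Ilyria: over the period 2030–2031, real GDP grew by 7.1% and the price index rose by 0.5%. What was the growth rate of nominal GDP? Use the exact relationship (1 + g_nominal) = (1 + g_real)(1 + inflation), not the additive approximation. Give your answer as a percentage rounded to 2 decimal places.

(1 + g_nom) = (1 + g_real)(1 + π) = 1.0710 × 1.0050 = 1.07636.

7.64%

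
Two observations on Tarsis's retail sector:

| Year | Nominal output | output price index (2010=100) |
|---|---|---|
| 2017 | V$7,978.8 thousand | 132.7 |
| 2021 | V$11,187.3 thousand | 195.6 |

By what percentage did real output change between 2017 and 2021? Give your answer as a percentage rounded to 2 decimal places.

-4.88%

Real output 2017 = 7978.8 / 1.327 = 6012.66.
Real output 2021 = 11187.3 / 1.956 = 5719.48.
Real growth = 5719.48 / 6012.66 − 1 = -0.0488.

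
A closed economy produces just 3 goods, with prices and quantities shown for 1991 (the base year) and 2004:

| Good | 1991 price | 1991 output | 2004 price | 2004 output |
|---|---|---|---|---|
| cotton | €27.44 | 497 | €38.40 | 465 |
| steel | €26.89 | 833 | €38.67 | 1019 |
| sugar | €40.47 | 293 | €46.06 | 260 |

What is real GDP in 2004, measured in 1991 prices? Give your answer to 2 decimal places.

€50682.71

Real GDP 2004 = Σ (p_1991 × q_2004) = 27.44·465 + 26.89·1019 + 40.47·260 = 50682.71.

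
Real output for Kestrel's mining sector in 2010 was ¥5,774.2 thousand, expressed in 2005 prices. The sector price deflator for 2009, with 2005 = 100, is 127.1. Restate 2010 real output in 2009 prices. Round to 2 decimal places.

¥7,339.01 thousand

Real output in 2009 prices = Real output in 2005 prices × (P_2009/P_2005) = 5774.2 × 1.271 = 7339.01.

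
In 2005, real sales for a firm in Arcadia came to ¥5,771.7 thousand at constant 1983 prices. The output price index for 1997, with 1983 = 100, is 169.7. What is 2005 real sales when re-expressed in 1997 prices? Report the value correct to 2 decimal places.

¥9,794.57 thousand

Real sales in 1997 prices = Real sales in 1983 prices × (P_1997/P_1983) = 5771.7 × 1.697 = 9794.57.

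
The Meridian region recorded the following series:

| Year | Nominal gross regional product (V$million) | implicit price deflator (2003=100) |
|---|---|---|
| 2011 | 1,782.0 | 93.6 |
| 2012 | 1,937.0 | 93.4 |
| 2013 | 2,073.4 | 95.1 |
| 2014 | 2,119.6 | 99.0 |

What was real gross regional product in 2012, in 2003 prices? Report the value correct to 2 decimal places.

Real gross regional product 2012 = 1937.0 / 0.934 = 2073.88.

V$2,073.88 million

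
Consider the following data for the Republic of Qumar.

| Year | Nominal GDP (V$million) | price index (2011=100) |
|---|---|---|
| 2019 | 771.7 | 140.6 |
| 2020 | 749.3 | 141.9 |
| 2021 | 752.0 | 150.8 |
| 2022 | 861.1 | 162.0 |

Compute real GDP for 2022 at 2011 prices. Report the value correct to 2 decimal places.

Real GDP 2022 = 861.1 / 1.620 = 531.54.

V$531.54 million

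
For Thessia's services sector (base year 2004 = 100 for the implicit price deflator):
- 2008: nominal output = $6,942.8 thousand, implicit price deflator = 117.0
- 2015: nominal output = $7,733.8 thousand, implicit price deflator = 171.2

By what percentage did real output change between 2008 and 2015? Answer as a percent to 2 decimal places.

-23.87%

Deflate each year: 2008 → 6942.8/1.170 = 5934.02; 2015 → 7733.8/1.712 = 4517.41.
So real output changed by 4517.41/5934.02 − 1 = -0.2387, i.e. -23.87%.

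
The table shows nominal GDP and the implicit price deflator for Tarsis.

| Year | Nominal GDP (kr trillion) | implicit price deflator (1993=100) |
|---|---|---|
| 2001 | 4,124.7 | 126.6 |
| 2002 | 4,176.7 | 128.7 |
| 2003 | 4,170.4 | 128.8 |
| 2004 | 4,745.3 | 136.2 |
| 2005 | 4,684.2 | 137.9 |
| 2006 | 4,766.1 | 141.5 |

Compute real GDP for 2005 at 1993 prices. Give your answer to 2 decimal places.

kr 3,396.81 trillion

Real GDP 2005 = 4684.2 / 1.379 = 3396.81.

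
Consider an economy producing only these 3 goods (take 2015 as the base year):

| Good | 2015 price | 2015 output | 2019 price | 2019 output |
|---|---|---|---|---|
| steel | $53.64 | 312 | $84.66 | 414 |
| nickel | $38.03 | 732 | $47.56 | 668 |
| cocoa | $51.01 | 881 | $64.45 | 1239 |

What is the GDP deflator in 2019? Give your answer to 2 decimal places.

Nominal GDP 2019 = 84.66·414 + 47.56·668 + 64.45·1239 = 146672.87.
Real GDP 2019 (at 2015 prices) = 53.64·414 + 38.03·668 + 51.01·1239 = 110812.39.
Deflator = Nominal/Real × 100 = 146672.87/110812.39 × 100 = 132.361.

132.36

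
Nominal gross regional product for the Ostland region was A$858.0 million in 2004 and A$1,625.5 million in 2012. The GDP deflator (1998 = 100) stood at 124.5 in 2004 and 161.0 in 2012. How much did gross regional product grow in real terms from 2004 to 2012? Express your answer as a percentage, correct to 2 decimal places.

Real gross regional product 2004 = 858.0 / 1.245 = 689.16.
Real gross regional product 2012 = 1625.5 / 1.610 = 1009.63.
Real growth = 1009.63 / 689.16 − 1 = 0.4650.

46.50%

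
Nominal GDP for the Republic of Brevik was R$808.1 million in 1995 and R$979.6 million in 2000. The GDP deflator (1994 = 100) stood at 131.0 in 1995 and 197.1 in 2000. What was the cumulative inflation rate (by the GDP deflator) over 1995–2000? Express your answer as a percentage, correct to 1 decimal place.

Price-level change = 197.1 / 131.0 − 1 = 0.5046.

50.5%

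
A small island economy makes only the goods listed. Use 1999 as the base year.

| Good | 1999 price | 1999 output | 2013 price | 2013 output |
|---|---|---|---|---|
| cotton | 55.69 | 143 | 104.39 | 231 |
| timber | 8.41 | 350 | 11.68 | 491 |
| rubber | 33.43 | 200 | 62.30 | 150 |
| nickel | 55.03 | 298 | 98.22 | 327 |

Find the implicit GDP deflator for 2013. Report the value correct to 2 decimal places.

Nominal GDP 2013 = 104.39·231 + 11.68·491 + 62.30·150 + 98.22·327 = 71311.91.
Real GDP 2013 (at 1999 prices) = 55.69·231 + 8.41·491 + 33.43·150 + 55.03·327 = 40003.01.
Deflator = Nominal/Real × 100 = 71311.91/40003.01 × 100 = 178.266.

178.27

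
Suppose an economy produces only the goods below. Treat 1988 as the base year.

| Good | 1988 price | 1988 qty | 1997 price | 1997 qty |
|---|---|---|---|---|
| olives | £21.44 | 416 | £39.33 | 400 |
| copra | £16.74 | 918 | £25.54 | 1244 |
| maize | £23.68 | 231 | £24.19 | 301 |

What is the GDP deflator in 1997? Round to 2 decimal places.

149.98

Nominal GDP 1997 = 39.33·400 + 25.54·1244 + 24.19·301 = 54784.95.
Real GDP 1997 (at 1988 prices) = 21.44·400 + 16.74·1244 + 23.68·301 = 36528.24.
Deflator = Nominal/Real × 100 = 54784.95/36528.24 × 100 = 149.980.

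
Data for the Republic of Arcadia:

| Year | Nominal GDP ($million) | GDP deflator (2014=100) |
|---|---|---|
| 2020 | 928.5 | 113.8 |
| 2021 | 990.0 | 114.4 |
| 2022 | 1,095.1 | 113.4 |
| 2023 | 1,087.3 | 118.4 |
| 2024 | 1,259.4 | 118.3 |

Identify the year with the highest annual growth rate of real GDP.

2021: real = 990.0/1.144 = 865.38; growth vs 2020 (815.91) = 6.06%.
2022: real = 1095.1/1.134 = 965.70; growth vs 2021 (865.38) = 11.59%.
2023: real = 1087.3/1.184 = 918.33; growth vs 2022 (965.70) = -4.91%.
2024: real = 1259.4/1.183 = 1064.58; growth vs 2023 (918.33) = 15.93%.

2024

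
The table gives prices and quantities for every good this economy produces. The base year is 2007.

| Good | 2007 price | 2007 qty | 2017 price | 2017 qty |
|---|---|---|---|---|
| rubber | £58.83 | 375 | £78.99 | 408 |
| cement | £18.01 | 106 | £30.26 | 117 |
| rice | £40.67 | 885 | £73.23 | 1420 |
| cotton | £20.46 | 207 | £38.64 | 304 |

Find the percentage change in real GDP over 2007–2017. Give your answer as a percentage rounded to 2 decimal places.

40.32%

Real GDP 2007 = Nominal GDP 2007 = 58.83·375 + 18.01·106 + 40.67·885 + 20.46·207 = 64198.48.
Real GDP 2017 (at 2007 prices) = 58.83·408 + 18.01·117 + 40.67·1420 + 20.46·304 = 90081.05.
Real growth = 90081.05/64198.48 − 1 = 0.4032.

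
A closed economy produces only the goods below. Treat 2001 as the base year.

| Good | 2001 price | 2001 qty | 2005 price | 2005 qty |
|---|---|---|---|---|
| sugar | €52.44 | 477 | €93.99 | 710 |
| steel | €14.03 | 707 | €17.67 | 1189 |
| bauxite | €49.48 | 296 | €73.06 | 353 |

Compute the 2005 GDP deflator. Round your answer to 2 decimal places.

159.05

Nominal GDP 2005 = 93.99·710 + 17.67·1189 + 73.06·353 = 113532.71.
Real GDP 2005 (at 2001 prices) = 52.44·710 + 14.03·1189 + 49.48·353 = 71380.51.
Deflator = Nominal/Real × 100 = 113532.71/71380.51 × 100 = 159.053.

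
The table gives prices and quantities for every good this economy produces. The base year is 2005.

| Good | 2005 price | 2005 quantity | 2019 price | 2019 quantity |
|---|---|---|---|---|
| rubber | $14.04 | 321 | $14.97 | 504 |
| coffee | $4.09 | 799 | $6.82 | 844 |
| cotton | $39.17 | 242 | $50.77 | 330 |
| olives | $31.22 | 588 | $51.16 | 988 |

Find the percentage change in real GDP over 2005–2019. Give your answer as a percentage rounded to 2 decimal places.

Real GDP 2005 = Nominal GDP 2005 = 14.04·321 + 4.09·799 + 39.17·242 + 31.22·588 = 35611.25.
Real GDP 2019 (at 2005 prices) = 14.04·504 + 4.09·844 + 39.17·330 + 31.22·988 = 54299.58.
Real growth = 54299.58/35611.25 − 1 = 0.5248.

52.48%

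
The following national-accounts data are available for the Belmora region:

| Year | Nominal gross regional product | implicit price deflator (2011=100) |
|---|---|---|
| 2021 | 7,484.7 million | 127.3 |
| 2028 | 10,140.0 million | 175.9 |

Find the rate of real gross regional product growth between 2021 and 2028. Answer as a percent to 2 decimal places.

Deflate each year: 2021 → 7484.7/1.273 = 5879.58; 2028 → 10140.0/1.759 = 5764.64.
So real gross regional product changed by 5764.64/5879.58 − 1 = -0.0195, i.e. -1.95%.

-1.95%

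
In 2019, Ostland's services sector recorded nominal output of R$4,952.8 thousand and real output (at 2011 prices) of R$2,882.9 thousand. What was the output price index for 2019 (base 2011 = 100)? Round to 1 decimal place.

output price index = (Nominal / Real) × 100 = 4952.8 / 2882.9 × 100 = 171.80.

171.8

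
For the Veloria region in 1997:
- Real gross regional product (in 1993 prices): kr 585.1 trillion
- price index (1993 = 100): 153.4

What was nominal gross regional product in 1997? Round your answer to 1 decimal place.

Nominal gross regional product = Real × (price index/100) = 585.1 × 1.534 = 897.54.

kr 897.5 trillion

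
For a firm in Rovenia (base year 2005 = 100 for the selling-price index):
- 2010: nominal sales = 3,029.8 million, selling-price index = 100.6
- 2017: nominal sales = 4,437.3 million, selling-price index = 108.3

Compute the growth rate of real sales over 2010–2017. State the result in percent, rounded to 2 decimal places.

36.04%

Deflate each year: 2010 → 3029.8/1.006 = 3011.73; 2017 → 4437.3/1.083 = 4097.23.
So real sales changed by 4097.23/3011.73 − 1 = 0.3604, i.e. 36.04%.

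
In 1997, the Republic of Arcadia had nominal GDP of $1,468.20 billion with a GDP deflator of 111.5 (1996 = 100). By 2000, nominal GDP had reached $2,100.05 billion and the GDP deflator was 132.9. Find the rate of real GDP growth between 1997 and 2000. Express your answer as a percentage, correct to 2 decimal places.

Deflate each year: 1997 → 1468.20/1.115 = 1316.77; 2000 → 2100.05/1.329 = 1580.17.
So real GDP changed by 1580.17/1316.77 − 1 = 0.2000, i.e. 20.00%.

20.00%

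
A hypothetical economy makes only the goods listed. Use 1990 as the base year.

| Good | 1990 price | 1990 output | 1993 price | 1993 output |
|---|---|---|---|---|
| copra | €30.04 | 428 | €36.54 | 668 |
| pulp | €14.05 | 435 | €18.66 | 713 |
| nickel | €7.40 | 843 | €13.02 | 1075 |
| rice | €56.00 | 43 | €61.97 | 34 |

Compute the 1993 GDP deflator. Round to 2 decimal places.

134.73

Nominal GDP 1993 = 36.54·668 + 18.66·713 + 13.02·1075 + 61.97·34 = 53816.78.
Real GDP 1993 (at 1990 prices) = 30.04·668 + 14.05·713 + 7.40·1075 + 56.00·34 = 39943.37.
Deflator = Nominal/Real × 100 = 53816.78/39943.37 × 100 = 134.733.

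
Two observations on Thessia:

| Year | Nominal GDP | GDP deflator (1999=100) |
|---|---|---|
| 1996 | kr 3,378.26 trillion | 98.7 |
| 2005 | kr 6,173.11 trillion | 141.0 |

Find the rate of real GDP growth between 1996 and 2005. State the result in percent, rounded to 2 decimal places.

27.91%

Deflate each year: 1996 → 3378.26/0.987 = 3422.76; 2005 → 6173.11/1.410 = 4378.09.
So real GDP changed by 4378.09/3422.76 − 1 = 0.2791, i.e. 27.91%.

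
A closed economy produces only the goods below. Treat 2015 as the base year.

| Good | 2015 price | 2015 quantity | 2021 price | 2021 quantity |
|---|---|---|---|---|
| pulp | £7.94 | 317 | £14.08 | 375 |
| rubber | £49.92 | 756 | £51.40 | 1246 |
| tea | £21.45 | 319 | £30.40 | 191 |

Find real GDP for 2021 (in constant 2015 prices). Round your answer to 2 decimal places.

Real GDP 2021 = Σ (p_2015 × q_2021) = 7.94·375 + 49.92·1246 + 21.45·191 = 69274.77.

£69274.77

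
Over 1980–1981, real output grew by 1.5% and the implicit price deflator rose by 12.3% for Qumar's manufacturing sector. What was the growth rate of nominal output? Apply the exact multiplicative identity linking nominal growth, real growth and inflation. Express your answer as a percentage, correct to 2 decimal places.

(1 + g_nom) = (1 + g_real)(1 + π) = 1.0150 × 1.1230 = 1.13985.

13.98%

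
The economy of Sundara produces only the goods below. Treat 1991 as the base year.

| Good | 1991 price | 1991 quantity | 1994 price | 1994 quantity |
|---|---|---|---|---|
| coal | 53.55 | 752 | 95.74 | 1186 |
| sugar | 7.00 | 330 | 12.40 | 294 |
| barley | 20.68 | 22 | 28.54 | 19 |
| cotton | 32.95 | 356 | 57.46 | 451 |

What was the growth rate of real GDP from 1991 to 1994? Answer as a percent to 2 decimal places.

Real GDP 1991 = Nominal GDP 1991 = 53.55·752 + 7.00·330 + 20.68·22 + 32.95·356 = 54764.76.
Real GDP 1994 (at 1991 prices) = 53.55·1186 + 7.00·294 + 20.68·19 + 32.95·451 = 80821.67.
Real growth = 80821.67/54764.76 − 1 = 0.4758.

47.58%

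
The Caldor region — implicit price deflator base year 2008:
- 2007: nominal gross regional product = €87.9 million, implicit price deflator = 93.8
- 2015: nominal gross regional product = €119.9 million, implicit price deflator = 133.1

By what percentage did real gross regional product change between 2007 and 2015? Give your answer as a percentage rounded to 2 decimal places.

-3.87%

Deflate each year: 2007 → 87.9/0.938 = 93.71; 2015 → 119.9/1.331 = 90.08.
So real gross regional product changed by 90.08/93.71 − 1 = -0.0387, i.e. -3.87%.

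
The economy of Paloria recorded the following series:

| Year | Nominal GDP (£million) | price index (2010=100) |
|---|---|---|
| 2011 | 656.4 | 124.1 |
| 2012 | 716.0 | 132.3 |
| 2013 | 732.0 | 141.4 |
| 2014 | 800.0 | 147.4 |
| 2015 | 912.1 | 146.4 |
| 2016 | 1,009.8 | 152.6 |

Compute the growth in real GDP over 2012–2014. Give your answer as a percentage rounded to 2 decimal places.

Real GDP 2012 = 716.0/1.323 = 541.19.
Real GDP 2014 = 800.0/1.474 = 542.74.
Change = 542.74/541.19 − 1 = 0.0029.

0.29%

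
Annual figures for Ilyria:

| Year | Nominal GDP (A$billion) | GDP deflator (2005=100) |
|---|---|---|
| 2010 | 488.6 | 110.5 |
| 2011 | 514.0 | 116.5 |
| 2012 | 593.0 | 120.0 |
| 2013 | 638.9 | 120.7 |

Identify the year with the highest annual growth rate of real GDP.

2011: real = 514.0/1.165 = 441.20; growth vs 2010 (442.17) = -0.22%.
2012: real = 593.0/1.200 = 494.17; growth vs 2011 (441.20) = 12.01%.
2013: real = 638.9/1.207 = 529.33; growth vs 2012 (494.17) = 7.11%.

2012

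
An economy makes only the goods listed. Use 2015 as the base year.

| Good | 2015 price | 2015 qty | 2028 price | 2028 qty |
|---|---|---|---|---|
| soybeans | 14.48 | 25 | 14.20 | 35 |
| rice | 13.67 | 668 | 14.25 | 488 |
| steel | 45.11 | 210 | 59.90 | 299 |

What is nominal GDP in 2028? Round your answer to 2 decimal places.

25361.10

Nominal GDP 2028 = Σ (p_2028 × q_2028) = 14.20·35 + 14.25·488 + 59.90·299 = 25361.10.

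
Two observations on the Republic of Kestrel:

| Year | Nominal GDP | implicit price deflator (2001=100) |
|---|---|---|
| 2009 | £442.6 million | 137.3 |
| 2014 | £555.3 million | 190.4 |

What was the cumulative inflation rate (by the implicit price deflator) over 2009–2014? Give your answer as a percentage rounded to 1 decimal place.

38.7%

Price-level change = 190.4 / 137.3 − 1 = 0.3867.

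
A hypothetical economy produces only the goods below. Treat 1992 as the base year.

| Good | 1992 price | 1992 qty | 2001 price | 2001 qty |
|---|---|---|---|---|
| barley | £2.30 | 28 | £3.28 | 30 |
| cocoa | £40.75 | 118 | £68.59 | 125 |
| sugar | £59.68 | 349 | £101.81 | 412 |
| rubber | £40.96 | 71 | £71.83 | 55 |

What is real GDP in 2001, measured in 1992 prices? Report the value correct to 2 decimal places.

Real GDP 2001 = Σ (p_1992 × q_2001) = 2.30·30 + 40.75·125 + 59.68·412 + 40.96·55 = 32003.71.

£32003.71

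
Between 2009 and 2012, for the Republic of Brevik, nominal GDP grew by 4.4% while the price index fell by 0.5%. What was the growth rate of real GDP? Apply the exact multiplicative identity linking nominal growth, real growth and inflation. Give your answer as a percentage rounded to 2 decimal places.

(1 + g_nom) = (1 + g_real)(1 + π), so g_real = 1.0440 / 0.9950 − 1 = 0.04925.

4.92%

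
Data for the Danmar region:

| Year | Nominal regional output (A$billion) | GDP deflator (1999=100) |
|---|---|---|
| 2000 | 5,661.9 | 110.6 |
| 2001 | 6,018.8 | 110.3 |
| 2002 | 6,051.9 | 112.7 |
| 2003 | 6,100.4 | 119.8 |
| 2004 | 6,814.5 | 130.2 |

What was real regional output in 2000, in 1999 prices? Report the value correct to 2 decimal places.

A$5,119.26 billion

Real regional output 2000 = 5661.9 / 1.106 = 5119.26.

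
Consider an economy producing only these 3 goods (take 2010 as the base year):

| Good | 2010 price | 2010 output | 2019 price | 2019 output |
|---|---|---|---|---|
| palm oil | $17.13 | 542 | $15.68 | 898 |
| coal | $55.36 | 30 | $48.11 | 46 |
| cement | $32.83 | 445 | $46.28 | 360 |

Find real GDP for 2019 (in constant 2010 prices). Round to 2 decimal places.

Real GDP 2019 = Σ (p_2010 × q_2019) = 17.13·898 + 55.36·46 + 32.83·360 = 29748.10.

$29748.10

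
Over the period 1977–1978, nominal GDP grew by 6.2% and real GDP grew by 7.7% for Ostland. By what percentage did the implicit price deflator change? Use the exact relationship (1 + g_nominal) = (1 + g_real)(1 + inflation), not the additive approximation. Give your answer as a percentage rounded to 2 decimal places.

-1.39%

(1 + g_nom) = (1 + g_real)(1 + π), so π = 1.0620 / 1.0770 − 1 = -0.01393.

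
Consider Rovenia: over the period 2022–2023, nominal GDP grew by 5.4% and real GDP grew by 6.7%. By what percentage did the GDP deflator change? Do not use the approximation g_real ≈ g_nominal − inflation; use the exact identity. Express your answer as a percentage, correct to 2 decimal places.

(1 + g_nom) = (1 + g_real)(1 + π), so π = 1.0540 / 1.0670 − 1 = -0.01218.

-1.22%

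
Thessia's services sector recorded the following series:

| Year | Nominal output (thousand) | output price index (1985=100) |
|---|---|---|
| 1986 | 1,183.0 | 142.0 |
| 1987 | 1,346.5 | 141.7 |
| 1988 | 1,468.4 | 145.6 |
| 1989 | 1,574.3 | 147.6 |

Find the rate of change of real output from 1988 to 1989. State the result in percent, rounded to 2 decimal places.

Real output 1988 = 1468.4/1.456 = 1008.52.
Real output 1989 = 1574.3/1.476 = 1066.60.
Change = 1066.60/1008.52 − 1 = 0.0576.

5.76%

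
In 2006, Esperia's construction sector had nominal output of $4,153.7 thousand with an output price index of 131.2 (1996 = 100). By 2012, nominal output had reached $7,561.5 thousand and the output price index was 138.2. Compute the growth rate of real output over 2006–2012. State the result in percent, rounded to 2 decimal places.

72.82%

Deflate each year: 2006 → 4153.7/1.312 = 3165.93; 2012 → 7561.5/1.382 = 5471.42.
So real output changed by 5471.42/3165.93 − 1 = 0.7282, i.e. 72.82%.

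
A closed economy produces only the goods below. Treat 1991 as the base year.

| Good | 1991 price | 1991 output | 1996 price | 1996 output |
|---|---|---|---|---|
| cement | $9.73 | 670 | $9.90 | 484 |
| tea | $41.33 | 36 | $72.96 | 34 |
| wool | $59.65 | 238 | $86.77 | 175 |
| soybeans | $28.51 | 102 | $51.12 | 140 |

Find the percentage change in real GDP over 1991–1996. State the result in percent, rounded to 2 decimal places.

-18.19%

Real GDP 1991 = Nominal GDP 1991 = 9.73·670 + 41.33·36 + 59.65·238 + 28.51·102 = 25111.70.
Real GDP 1996 (at 1991 prices) = 9.73·484 + 41.33·34 + 59.65·175 + 28.51·140 = 20544.69.
Real growth = 20544.69/25111.70 − 1 = -0.1819.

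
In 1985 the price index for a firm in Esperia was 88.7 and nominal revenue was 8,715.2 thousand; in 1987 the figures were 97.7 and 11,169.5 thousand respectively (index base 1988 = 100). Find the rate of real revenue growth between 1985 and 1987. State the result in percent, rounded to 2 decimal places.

16.36%

Real revenue 1985 = 8715.2 / 0.887 = 9825.48.
Real revenue 1987 = 11169.5 / 0.977 = 11432.45.
Real growth = 11432.45 / 9825.48 − 1 = 0.1636.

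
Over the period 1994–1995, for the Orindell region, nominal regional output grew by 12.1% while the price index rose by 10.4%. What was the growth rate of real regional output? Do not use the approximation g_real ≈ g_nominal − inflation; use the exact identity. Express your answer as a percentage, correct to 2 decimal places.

(1 + g_nom) = (1 + g_real)(1 + π), so g_real = 1.1210 / 1.1040 − 1 = 0.01540.

1.54%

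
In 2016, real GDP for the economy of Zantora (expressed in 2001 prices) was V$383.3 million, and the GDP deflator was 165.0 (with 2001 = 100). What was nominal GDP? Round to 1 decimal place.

V$632.4 million

Nominal GDP = Real × (GDP deflator/100) = 383.3 × 1.650 = 632.45.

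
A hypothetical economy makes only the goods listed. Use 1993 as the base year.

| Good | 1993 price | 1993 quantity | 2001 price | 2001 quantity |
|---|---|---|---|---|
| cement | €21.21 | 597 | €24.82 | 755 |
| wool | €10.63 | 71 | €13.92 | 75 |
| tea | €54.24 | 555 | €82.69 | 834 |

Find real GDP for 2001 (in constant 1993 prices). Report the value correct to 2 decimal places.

Real GDP 2001 = Σ (p_1993 × q_2001) = 21.21·755 + 10.63·75 + 54.24·834 = 62046.96.

€62046.96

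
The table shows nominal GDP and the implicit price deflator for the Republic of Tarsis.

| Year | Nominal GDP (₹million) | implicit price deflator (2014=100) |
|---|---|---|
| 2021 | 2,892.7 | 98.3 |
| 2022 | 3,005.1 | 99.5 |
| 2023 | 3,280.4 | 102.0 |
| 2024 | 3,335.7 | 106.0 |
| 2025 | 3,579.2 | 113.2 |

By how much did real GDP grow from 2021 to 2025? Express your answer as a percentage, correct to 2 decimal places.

7.45%

Real GDP 2021 = 2892.7/0.983 = 2942.73.
Real GDP 2025 = 3579.2/1.132 = 3161.84.
Change = 3161.84/2942.73 − 1 = 0.0745.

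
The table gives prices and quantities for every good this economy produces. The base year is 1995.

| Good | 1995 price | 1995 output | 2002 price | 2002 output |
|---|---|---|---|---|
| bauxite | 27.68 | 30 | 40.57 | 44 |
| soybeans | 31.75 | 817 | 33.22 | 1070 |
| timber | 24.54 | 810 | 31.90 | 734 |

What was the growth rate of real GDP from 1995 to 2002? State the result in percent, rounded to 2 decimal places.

14.05%

Real GDP 1995 = Nominal GDP 1995 = 27.68·30 + 31.75·817 + 24.54·810 = 46647.55.
Real GDP 2002 (at 1995 prices) = 27.68·44 + 31.75·1070 + 24.54·734 = 53202.78.
Real growth = 53202.78/46647.55 − 1 = 0.1405.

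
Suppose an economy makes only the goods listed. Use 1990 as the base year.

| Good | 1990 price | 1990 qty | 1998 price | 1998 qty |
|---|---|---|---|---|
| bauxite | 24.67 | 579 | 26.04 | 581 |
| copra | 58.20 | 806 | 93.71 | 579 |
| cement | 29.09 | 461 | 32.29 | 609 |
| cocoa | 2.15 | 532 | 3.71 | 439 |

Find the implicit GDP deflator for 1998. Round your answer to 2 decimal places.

Nominal GDP 1998 = 26.04·581 + 93.71·579 + 32.29·609 + 3.71·439 = 90680.63.
Real GDP 1998 (at 1990 prices) = 24.67·581 + 58.20·579 + 29.09·609 + 2.15·439 = 66690.73.
Deflator = Nominal/Real × 100 = 90680.63/66690.73 × 100 = 135.972.

135.97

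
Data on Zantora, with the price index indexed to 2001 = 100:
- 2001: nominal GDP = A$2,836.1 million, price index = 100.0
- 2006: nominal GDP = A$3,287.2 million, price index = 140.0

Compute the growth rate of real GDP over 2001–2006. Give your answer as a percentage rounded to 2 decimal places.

Deflate each year: 2001 → 2836.1/1.000 = 2836.10; 2006 → 3287.2/1.400 = 2348.00.
So real GDP changed by 2348.00/2836.10 − 1 = -0.1721, i.e. -17.21%.

-17.21%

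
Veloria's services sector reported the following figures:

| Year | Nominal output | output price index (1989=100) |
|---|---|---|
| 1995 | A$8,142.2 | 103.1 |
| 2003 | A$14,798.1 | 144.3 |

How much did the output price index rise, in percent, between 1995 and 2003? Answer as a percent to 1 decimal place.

Price-level change = 144.3 / 103.1 − 1 = 0.3996.

40.0%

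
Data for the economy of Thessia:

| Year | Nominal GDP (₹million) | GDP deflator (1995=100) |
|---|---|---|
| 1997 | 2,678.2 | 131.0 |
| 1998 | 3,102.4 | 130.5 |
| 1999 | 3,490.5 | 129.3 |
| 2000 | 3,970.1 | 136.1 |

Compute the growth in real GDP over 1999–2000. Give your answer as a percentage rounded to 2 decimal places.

8.06%

Real GDP 1999 = 3490.5/1.293 = 2699.54.
Real GDP 2000 = 3970.1/1.361 = 2917.05.
Change = 2917.05/2699.54 − 1 = 0.0806.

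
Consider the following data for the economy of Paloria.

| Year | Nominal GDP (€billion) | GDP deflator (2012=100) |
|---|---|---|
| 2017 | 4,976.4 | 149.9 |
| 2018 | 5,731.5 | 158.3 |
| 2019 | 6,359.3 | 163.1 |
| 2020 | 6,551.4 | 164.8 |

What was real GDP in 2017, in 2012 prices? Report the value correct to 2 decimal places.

€3,319.81 billion

Real GDP 2017 = 4976.4 / 1.499 = 3319.81.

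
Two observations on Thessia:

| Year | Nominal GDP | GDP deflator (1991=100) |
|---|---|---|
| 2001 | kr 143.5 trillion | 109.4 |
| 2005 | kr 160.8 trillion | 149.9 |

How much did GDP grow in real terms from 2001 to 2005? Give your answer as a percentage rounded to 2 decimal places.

Real GDP 2001 = 143.5 / 1.094 = 131.17.
Real GDP 2005 = 160.8 / 1.499 = 107.27.
Real growth = 107.27 / 131.17 − 1 = -0.1822.

-18.22%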